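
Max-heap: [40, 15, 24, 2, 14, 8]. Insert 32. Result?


Append 32: [40, 15, 24, 2, 14, 8, 32]
Bubble up: swap idx 6(32) with idx 2(24)
Result: [40, 15, 32, 2, 14, 8, 24]


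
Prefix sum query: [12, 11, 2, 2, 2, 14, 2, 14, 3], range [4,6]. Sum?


Prefix sums: [0, 12, 23, 25, 27, 29, 43, 45, 59, 62]
Sum[4..6] = prefix[7] - prefix[4] = 45 - 27 = 18


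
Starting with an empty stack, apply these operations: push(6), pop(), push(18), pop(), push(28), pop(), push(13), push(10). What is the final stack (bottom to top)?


push(6) -> [6]
pop() returns 6 -> []
push(18) -> [18]
pop() returns 18 -> []
push(28) -> [28]
pop() returns 28 -> []
push(13) -> [13]
push(10) -> [13, 10]
Final stack (bottom to top): [13, 10]


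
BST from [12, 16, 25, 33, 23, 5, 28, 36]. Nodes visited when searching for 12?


BST root = 12
Search for 12: compare at each node
Path: [12]


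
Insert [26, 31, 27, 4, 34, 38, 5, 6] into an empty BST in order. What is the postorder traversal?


Root = 26; build tree by BST insertion.
Postorder traversal: [6, 5, 4, 27, 38, 34, 31, 26]


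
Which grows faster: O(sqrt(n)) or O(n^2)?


sublinear grows slower than quadratic
O(sqrt(n)) is asymptotically smaller; O(n^2) grows faster


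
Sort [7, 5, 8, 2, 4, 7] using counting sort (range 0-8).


Count array: [0, 0, 1, 0, 1, 1, 0, 2, 1]
Reconstruct: [2, 4, 5, 7, 7, 8]


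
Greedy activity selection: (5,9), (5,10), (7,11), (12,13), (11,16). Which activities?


Greedy: pick earliest-ending, then skip overlaps.
Selected (2 activities): [(5, 9), (12, 13)]


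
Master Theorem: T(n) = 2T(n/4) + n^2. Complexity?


a=2, b=4, c=2. log_4(2)=0.5 < c=2. Case 3: O(n^c) = O(n^2)
Complexity: O(n^2)


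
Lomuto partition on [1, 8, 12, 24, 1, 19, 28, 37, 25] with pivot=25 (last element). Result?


Elements <= 25 go left of pivot.
Result: [1, 8, 12, 24, 1, 19, 25, 37, 28], pivot at index 6


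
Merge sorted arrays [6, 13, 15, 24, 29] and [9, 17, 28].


Compare heads, take smaller each step.
Merged: [6, 9, 13, 15, 17, 24, 28, 29]


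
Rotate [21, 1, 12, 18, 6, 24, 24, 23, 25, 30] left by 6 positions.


Left rotate by 6: [24, 23, 25, 30, 21, 1, 12, 18, 6, 24]


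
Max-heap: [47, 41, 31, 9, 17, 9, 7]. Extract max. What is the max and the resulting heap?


Max = 47
Replace root with last, heapify down
Resulting heap: [41, 17, 31, 9, 7, 9]


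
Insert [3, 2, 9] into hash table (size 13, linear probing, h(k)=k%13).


Insertions: 3->slot 3; 2->slot 2; 9->slot 9
Table: [None, None, 2, 3, None, None, None, None, None, 9, None, None, None]


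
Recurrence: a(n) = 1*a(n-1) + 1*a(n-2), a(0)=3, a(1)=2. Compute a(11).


Build bottom-up:
...a(9)=131, a(10)=212, a(11)=1*212+1*131=343


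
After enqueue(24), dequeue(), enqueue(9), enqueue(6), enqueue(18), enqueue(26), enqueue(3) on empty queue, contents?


enqueue(24) -> [24]
dequeue() returns 24 -> []
enqueue(9) -> [9]
enqueue(6) -> [9, 6]
enqueue(18) -> [9, 6, 18]
enqueue(26) -> [9, 6, 18, 26]
enqueue(3) -> [9, 6, 18, 26, 3]
Final queue (front to back): [9, 6, 18, 26, 3]


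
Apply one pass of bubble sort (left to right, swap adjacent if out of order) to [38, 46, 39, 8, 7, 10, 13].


After one pass: [38, 39, 8, 7, 10, 13, 46]


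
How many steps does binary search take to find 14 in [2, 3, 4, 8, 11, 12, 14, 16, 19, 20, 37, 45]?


Search for 14:
[0,11] mid=5 arr[5]=12
[6,11] mid=8 arr[8]=19
[6,7] mid=6 arr[6]=14
Total: 3 comparisons


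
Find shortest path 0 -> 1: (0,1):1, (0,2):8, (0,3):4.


Dijkstra from 0:
Distances: {0: 0, 1: 1, 2: 8, 3: 4}
Shortest distance to 1 = 1, path = [0, 1]


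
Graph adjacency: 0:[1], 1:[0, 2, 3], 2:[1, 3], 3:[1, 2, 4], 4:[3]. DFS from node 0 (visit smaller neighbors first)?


DFS stack-based: start with [0]
Visit order: [0, 1, 2, 3, 4]


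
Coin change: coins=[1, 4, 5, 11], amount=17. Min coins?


dp[0]=0; dp[i]=1+min(dp[i-c] for c in coins)
...dp[12]=2, dp[13]=3, dp[14]=3, dp[15]=2, dp[16]=2, dp[17]=3
Minimum coins for 17 = 3


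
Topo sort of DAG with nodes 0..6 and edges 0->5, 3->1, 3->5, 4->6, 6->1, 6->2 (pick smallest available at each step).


Kahn's algorithm, process smallest node first
Order: [0, 3, 4, 5, 6, 1, 2]


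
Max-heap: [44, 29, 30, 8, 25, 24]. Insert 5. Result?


Append 5: [44, 29, 30, 8, 25, 24, 5]
Bubble up: no swaps needed
Result: [44, 29, 30, 8, 25, 24, 5]


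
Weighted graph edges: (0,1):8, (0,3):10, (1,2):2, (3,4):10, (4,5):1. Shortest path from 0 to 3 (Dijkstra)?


Dijkstra from 0:
Distances: {0: 0, 1: 8, 2: 10, 3: 10, 4: 20, 5: 21}
Shortest distance to 3 = 10, path = [0, 3]


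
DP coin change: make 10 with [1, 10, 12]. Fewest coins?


dp[0]=0; dp[i]=1+min(dp[i-c] for c in coins)
...dp[5]=5, dp[6]=6, dp[7]=7, dp[8]=8, dp[9]=9, dp[10]=1
Minimum coins for 10 = 1


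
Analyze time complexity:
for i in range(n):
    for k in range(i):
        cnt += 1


Per nesting level: O(n) * O(n) [triangular over i] = O(n^2)
Complexity: O(n^2)


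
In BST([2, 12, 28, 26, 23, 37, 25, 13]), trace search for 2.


BST root = 2
Search for 2: compare at each node
Path: [2]


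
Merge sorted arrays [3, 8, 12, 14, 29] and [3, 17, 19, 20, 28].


Compare heads, take smaller each step.
Merged: [3, 3, 8, 12, 14, 17, 19, 20, 28, 29]


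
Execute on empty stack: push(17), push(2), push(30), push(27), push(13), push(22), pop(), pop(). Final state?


push(17) -> [17]
push(2) -> [17, 2]
push(30) -> [17, 2, 30]
push(27) -> [17, 2, 30, 27]
push(13) -> [17, 2, 30, 27, 13]
push(22) -> [17, 2, 30, 27, 13, 22]
pop() returns 22 -> [17, 2, 30, 27, 13]
pop() returns 13 -> [17, 2, 30, 27]
Final stack (bottom to top): [17, 2, 30, 27]


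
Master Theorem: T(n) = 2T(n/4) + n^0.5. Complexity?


a=2, b=4, c=0.5. log_4(2)=0.5 = c=0.5. Case 2: O(n^c log n) = O(sqrt(n) log n)
Complexity: O(sqrt(n) log n)


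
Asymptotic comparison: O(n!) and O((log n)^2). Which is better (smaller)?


polylogarithmic grows slower than factorial
O((log n)^2) is asymptotically smaller; O(n!) grows faster


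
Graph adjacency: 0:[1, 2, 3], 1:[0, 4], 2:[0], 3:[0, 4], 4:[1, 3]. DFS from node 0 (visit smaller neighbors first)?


DFS stack-based: start with [0]
Visit order: [0, 1, 4, 3, 2]


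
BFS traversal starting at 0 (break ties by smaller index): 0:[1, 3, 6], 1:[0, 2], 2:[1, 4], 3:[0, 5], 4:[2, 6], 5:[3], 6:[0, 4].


BFS queue: start with [0]
Visit order: [0, 1, 3, 6, 2, 5, 4]


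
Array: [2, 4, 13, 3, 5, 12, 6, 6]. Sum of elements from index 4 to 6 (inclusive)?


Prefix sums: [0, 2, 6, 19, 22, 27, 39, 45, 51]
Sum[4..6] = prefix[7] - prefix[4] = 45 - 22 = 23


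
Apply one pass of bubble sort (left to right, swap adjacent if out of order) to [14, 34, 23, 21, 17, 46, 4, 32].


After one pass: [14, 23, 21, 17, 34, 4, 32, 46]


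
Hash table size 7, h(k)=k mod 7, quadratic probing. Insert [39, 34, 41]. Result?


Insertions: 39->slot 4; 34->slot 6; 41->slot 0
Table: [41, None, None, None, 39, None, 34]


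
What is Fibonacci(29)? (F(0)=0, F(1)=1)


F(n)=F(n-1)+F(n-2)
...F(27)=196418, F(28)=317811, F(29)=514229


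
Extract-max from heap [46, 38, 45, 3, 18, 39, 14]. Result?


Max = 46
Replace root with last, heapify down
Resulting heap: [45, 38, 39, 3, 18, 14]


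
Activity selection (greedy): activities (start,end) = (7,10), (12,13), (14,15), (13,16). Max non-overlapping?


Greedy: pick earliest-ending, then skip overlaps.
Selected (3 activities): [(7, 10), (12, 13), (14, 15)]


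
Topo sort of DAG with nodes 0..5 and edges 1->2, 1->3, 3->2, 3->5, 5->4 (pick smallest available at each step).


Kahn's algorithm, process smallest node first
Order: [0, 1, 3, 2, 5, 4]


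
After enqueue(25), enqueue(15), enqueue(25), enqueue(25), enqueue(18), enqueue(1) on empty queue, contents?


enqueue(25) -> [25]
enqueue(15) -> [25, 15]
enqueue(25) -> [25, 15, 25]
enqueue(25) -> [25, 15, 25, 25]
enqueue(18) -> [25, 15, 25, 25, 18]
enqueue(1) -> [25, 15, 25, 25, 18, 1]
Final queue (front to back): [25, 15, 25, 25, 18, 1]


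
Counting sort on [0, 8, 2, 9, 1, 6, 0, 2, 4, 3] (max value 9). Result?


Count array: [2, 1, 2, 1, 1, 0, 1, 0, 1, 1]
Reconstruct: [0, 0, 1, 2, 2, 3, 4, 6, 8, 9]


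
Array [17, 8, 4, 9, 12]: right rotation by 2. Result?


Right rotate by 2: [9, 12, 17, 8, 4]


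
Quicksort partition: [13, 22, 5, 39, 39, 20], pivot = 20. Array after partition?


Elements <= 20 go left of pivot.
Result: [13, 5, 20, 39, 39, 22], pivot at index 2


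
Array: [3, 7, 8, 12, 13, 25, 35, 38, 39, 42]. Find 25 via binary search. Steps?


Search for 25:
[0,9] mid=4 arr[4]=13
[5,9] mid=7 arr[7]=38
[5,6] mid=5 arr[5]=25
Total: 3 comparisons


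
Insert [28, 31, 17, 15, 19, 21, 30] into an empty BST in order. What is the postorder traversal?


Root = 28; build tree by BST insertion.
Postorder traversal: [15, 21, 19, 17, 30, 31, 28]


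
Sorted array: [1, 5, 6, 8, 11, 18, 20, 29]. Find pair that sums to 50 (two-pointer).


Two pointers: lo=0, hi=7
No pair sums to 50


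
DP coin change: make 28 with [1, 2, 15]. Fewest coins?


dp[0]=0; dp[i]=1+min(dp[i-c] for c in coins)
...dp[23]=5, dp[24]=6, dp[25]=6, dp[26]=7, dp[27]=7, dp[28]=8
Minimum coins for 28 = 8


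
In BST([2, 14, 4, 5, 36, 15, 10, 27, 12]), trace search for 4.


BST root = 2
Search for 4: compare at each node
Path: [2, 14, 4]


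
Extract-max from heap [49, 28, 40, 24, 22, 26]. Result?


Max = 49
Replace root with last, heapify down
Resulting heap: [40, 28, 26, 24, 22]


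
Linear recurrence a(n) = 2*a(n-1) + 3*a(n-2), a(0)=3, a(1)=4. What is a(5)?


Build bottom-up:
...a(3)=46, a(4)=143, a(5)=2*143+3*46=424


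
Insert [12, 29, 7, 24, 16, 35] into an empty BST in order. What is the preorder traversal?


Root = 12; build tree by BST insertion.
Preorder traversal: [12, 7, 29, 24, 16, 35]


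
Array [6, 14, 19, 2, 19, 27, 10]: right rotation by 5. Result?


Right rotate by 5: [19, 2, 19, 27, 10, 6, 14]


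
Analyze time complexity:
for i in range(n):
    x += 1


Per nesting level: O(n) = O(n)
Complexity: O(n)


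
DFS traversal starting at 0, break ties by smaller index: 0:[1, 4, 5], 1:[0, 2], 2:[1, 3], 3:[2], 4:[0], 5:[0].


DFS stack-based: start with [0]
Visit order: [0, 1, 2, 3, 4, 5]


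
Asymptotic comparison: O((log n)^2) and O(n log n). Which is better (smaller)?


polylogarithmic grows slower than linearithmic
O((log n)^2) is asymptotically smaller; O(n log n) grows faster


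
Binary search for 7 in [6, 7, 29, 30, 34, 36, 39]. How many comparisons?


Search for 7:
[0,6] mid=3 arr[3]=30
[0,2] mid=1 arr[1]=7
Total: 2 comparisons


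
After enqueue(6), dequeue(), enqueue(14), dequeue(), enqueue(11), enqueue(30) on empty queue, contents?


enqueue(6) -> [6]
dequeue() returns 6 -> []
enqueue(14) -> [14]
dequeue() returns 14 -> []
enqueue(11) -> [11]
enqueue(30) -> [11, 30]
Final queue (front to back): [11, 30]


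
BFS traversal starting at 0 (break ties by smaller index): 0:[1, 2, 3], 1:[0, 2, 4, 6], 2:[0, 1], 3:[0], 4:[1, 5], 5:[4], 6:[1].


BFS queue: start with [0]
Visit order: [0, 1, 2, 3, 4, 6, 5]


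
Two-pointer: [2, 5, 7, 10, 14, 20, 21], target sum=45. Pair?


Two pointers: lo=0, hi=6
No pair sums to 45


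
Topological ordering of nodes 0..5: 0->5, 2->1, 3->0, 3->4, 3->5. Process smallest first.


Kahn's algorithm, process smallest node first
Order: [2, 1, 3, 0, 4, 5]


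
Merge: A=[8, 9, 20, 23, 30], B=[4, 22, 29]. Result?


Compare heads, take smaller each step.
Merged: [4, 8, 9, 20, 22, 23, 29, 30]


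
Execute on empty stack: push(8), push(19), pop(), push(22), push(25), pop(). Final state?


push(8) -> [8]
push(19) -> [8, 19]
pop() returns 19 -> [8]
push(22) -> [8, 22]
push(25) -> [8, 22, 25]
pop() returns 25 -> [8, 22]
Final stack (bottom to top): [8, 22]


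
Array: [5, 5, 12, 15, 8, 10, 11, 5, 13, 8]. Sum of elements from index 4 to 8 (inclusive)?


Prefix sums: [0, 5, 10, 22, 37, 45, 55, 66, 71, 84, 92]
Sum[4..8] = prefix[9] - prefix[4] = 84 - 37 = 47


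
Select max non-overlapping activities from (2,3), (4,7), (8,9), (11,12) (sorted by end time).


Greedy: pick earliest-ending, then skip overlaps.
Selected (4 activities): [(2, 3), (4, 7), (8, 9), (11, 12)]


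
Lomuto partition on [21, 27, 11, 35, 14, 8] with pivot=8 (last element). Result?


Elements <= 8 go left of pivot.
Result: [8, 27, 11, 35, 14, 21], pivot at index 0


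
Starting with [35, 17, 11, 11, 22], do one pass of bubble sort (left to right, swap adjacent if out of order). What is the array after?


After one pass: [17, 11, 11, 22, 35]


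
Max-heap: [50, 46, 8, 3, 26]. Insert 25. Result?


Append 25: [50, 46, 8, 3, 26, 25]
Bubble up: swap idx 5(25) with idx 2(8)
Result: [50, 46, 25, 3, 26, 8]


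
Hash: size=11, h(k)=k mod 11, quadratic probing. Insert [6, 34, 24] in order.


Insertions: 6->slot 6; 34->slot 1; 24->slot 2
Table: [None, 34, 24, None, None, None, 6, None, None, None, None]


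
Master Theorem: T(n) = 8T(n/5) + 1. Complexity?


a=8, b=5, c=0. log_5(8)=1.292 > c=0. Case 1: O(n^log_b(a)) = O(n^1.292)
Complexity: O(n^1.292)


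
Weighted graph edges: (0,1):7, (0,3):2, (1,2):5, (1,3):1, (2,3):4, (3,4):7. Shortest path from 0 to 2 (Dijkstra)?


Dijkstra from 0:
Distances: {0: 0, 1: 3, 2: 6, 3: 2, 4: 9}
Shortest distance to 2 = 6, path = [0, 3, 2]


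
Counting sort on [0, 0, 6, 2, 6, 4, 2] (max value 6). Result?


Count array: [2, 0, 2, 0, 1, 0, 2]
Reconstruct: [0, 0, 2, 2, 4, 6, 6]


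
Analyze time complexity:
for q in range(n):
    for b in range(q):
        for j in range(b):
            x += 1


Per nesting level: O(n) * O(n) [triangular over q] * O(n) [triangular over b] = O(n^3)
Complexity: O(n^3)


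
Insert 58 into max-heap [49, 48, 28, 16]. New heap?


Append 58: [49, 48, 28, 16, 58]
Bubble up: swap idx 4(58) with idx 1(48); swap idx 1(58) with idx 0(49)
Result: [58, 49, 28, 16, 48]


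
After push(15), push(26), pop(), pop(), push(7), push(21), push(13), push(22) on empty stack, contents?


push(15) -> [15]
push(26) -> [15, 26]
pop() returns 26 -> [15]
pop() returns 15 -> []
push(7) -> [7]
push(21) -> [7, 21]
push(13) -> [7, 21, 13]
push(22) -> [7, 21, 13, 22]
Final stack (bottom to top): [7, 21, 13, 22]


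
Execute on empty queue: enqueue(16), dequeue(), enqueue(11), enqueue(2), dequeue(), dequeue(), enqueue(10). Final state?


enqueue(16) -> [16]
dequeue() returns 16 -> []
enqueue(11) -> [11]
enqueue(2) -> [11, 2]
dequeue() returns 11 -> [2]
dequeue() returns 2 -> []
enqueue(10) -> [10]
Final queue (front to back): [10]


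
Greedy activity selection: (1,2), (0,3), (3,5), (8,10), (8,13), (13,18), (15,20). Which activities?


Greedy: pick earliest-ending, then skip overlaps.
Selected (4 activities): [(1, 2), (3, 5), (8, 10), (13, 18)]


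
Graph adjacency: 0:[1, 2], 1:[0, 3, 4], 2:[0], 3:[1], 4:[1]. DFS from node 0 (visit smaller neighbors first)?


DFS stack-based: start with [0]
Visit order: [0, 1, 3, 4, 2]


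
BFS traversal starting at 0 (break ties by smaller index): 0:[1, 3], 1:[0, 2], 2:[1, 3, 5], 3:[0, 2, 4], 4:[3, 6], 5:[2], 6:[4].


BFS queue: start with [0]
Visit order: [0, 1, 3, 2, 4, 5, 6]


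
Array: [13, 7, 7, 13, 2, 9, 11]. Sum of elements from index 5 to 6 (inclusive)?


Prefix sums: [0, 13, 20, 27, 40, 42, 51, 62]
Sum[5..6] = prefix[7] - prefix[5] = 62 - 42 = 20


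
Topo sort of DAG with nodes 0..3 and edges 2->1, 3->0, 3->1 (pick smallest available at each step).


Kahn's algorithm, process smallest node first
Order: [2, 3, 0, 1]


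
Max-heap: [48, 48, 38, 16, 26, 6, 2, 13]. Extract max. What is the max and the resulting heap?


Max = 48
Replace root with last, heapify down
Resulting heap: [48, 26, 38, 16, 13, 6, 2]


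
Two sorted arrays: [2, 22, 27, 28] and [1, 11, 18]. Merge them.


Compare heads, take smaller each step.
Merged: [1, 2, 11, 18, 22, 27, 28]


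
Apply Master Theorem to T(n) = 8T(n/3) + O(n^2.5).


a=8, b=3, c=2.5. log_3(8)=1.893 < c=2.5. Case 3: O(n^c) = O(n^2.500)
Complexity: O(n^2.500)


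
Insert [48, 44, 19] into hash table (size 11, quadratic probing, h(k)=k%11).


Insertions: 48->slot 4; 44->slot 0; 19->slot 8
Table: [44, None, None, None, 48, None, None, None, 19, None, None]


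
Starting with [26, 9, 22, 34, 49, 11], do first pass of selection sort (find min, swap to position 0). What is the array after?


After one pass: [9, 26, 22, 34, 49, 11]


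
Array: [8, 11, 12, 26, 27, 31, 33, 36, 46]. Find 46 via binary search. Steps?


Search for 46:
[0,8] mid=4 arr[4]=27
[5,8] mid=6 arr[6]=33
[7,8] mid=7 arr[7]=36
[8,8] mid=8 arr[8]=46
Total: 4 comparisons


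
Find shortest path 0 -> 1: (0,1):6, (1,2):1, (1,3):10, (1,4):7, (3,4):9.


Dijkstra from 0:
Distances: {0: 0, 1: 6, 2: 7, 3: 16, 4: 13}
Shortest distance to 1 = 6, path = [0, 1]


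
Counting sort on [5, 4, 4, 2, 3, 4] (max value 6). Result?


Count array: [0, 0, 1, 1, 3, 1, 0]
Reconstruct: [2, 3, 4, 4, 4, 5]


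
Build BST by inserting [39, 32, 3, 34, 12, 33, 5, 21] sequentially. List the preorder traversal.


Root = 39; build tree by BST insertion.
Preorder traversal: [39, 32, 3, 12, 5, 21, 34, 33]


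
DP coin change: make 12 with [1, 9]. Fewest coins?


dp[0]=0; dp[i]=1+min(dp[i-c] for c in coins)
...dp[7]=7, dp[8]=8, dp[9]=1, dp[10]=2, dp[11]=3, dp[12]=4
Minimum coins for 12 = 4


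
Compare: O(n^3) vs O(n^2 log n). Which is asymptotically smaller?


n^2 log n grows slower than cubic
O(n^2 log n) is asymptotically smaller; O(n^3) grows faster


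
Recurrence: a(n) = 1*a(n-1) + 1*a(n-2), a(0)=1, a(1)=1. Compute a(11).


Build bottom-up:
...a(9)=55, a(10)=89, a(11)=1*89+1*55=144


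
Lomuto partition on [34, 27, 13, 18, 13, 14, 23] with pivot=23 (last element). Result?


Elements <= 23 go left of pivot.
Result: [13, 18, 13, 14, 23, 27, 34], pivot at index 4


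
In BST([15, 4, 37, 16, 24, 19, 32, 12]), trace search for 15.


BST root = 15
Search for 15: compare at each node
Path: [15]


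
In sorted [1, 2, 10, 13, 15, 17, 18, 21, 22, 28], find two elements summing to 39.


Two pointers: lo=0, hi=9
Found pair: (17, 22) summing to 39


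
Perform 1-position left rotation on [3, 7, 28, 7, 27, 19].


Left rotate by 1: [7, 28, 7, 27, 19, 3]


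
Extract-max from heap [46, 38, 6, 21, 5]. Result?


Max = 46
Replace root with last, heapify down
Resulting heap: [38, 21, 6, 5]


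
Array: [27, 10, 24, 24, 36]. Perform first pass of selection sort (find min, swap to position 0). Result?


After one pass: [10, 27, 24, 24, 36]


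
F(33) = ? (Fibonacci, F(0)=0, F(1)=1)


F(n)=F(n-1)+F(n-2)
...F(31)=1346269, F(32)=2178309, F(33)=3524578


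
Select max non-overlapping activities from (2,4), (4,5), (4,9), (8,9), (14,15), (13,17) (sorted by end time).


Greedy: pick earliest-ending, then skip overlaps.
Selected (4 activities): [(2, 4), (4, 5), (8, 9), (14, 15)]


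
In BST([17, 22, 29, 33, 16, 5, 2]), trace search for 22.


BST root = 17
Search for 22: compare at each node
Path: [17, 22]


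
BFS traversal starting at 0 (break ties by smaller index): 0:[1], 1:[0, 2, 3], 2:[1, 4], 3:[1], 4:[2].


BFS queue: start with [0]
Visit order: [0, 1, 2, 3, 4]


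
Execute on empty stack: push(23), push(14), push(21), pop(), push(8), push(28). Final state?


push(23) -> [23]
push(14) -> [23, 14]
push(21) -> [23, 14, 21]
pop() returns 21 -> [23, 14]
push(8) -> [23, 14, 8]
push(28) -> [23, 14, 8, 28]
Final stack (bottom to top): [23, 14, 8, 28]


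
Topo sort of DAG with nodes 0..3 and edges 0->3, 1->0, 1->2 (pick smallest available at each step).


Kahn's algorithm, process smallest node first
Order: [1, 0, 2, 3]


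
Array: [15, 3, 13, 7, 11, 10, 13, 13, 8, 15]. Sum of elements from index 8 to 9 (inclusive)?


Prefix sums: [0, 15, 18, 31, 38, 49, 59, 72, 85, 93, 108]
Sum[8..9] = prefix[10] - prefix[8] = 108 - 85 = 23


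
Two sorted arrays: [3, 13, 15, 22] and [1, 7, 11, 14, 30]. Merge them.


Compare heads, take smaller each step.
Merged: [1, 3, 7, 11, 13, 14, 15, 22, 30]


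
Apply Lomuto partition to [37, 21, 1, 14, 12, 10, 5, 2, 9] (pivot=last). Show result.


Elements <= 9 go left of pivot.
Result: [1, 5, 2, 9, 12, 10, 21, 37, 14], pivot at index 3


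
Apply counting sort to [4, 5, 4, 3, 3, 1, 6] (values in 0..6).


Count array: [0, 1, 0, 2, 2, 1, 1]
Reconstruct: [1, 3, 3, 4, 4, 5, 6]


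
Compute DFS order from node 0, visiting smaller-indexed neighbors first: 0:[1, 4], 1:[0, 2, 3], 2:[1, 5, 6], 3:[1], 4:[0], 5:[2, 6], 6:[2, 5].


DFS stack-based: start with [0]
Visit order: [0, 1, 2, 5, 6, 3, 4]


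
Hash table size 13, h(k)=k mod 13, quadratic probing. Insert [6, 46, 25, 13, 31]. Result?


Insertions: 6->slot 6; 46->slot 7; 25->slot 12; 13->slot 0; 31->slot 5
Table: [13, None, None, None, None, 31, 6, 46, None, None, None, None, 25]


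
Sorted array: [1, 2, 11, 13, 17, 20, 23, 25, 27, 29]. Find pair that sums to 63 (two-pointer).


Two pointers: lo=0, hi=9
No pair sums to 63


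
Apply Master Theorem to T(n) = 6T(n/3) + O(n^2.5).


a=6, b=3, c=2.5. log_3(6)=1.631 < c=2.5. Case 3: O(n^c) = O(n^2.500)
Complexity: O(n^2.500)


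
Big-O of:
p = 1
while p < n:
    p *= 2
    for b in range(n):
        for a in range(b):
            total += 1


Per nesting level: O(log n) * O(n) * O(n) [triangular over b] = O(n^2 log n)
Complexity: O(n^2 log n)


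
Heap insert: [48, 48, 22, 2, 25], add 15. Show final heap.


Append 15: [48, 48, 22, 2, 25, 15]
Bubble up: no swaps needed
Result: [48, 48, 22, 2, 25, 15]


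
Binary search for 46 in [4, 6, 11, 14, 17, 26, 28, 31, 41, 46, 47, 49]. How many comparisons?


Search for 46:
[0,11] mid=5 arr[5]=26
[6,11] mid=8 arr[8]=41
[9,11] mid=10 arr[10]=47
[9,9] mid=9 arr[9]=46
Total: 4 comparisons


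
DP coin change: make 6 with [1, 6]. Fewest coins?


dp[0]=0; dp[i]=1+min(dp[i-c] for c in coins)
...dp[1]=1, dp[2]=2, dp[3]=3, dp[4]=4, dp[5]=5, dp[6]=1
Minimum coins for 6 = 1


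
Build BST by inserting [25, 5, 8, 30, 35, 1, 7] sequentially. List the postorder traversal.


Root = 25; build tree by BST insertion.
Postorder traversal: [1, 7, 8, 5, 35, 30, 25]


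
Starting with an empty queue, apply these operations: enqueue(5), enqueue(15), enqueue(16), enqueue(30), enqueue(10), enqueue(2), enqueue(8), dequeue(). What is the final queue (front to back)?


enqueue(5) -> [5]
enqueue(15) -> [5, 15]
enqueue(16) -> [5, 15, 16]
enqueue(30) -> [5, 15, 16, 30]
enqueue(10) -> [5, 15, 16, 30, 10]
enqueue(2) -> [5, 15, 16, 30, 10, 2]
enqueue(8) -> [5, 15, 16, 30, 10, 2, 8]
dequeue() returns 5 -> [15, 16, 30, 10, 2, 8]
Final queue (front to back): [15, 16, 30, 10, 2, 8]


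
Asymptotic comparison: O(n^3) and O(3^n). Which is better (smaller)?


cubic grows slower than exponential (base 3)
O(n^3) is asymptotically smaller; O(3^n) grows faster


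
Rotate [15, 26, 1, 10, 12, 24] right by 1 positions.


Right rotate by 1: [24, 15, 26, 1, 10, 12]


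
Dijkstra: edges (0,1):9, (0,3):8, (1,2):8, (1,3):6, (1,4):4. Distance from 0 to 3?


Dijkstra from 0:
Distances: {0: 0, 1: 9, 2: 17, 3: 8, 4: 13}
Shortest distance to 3 = 8, path = [0, 3]


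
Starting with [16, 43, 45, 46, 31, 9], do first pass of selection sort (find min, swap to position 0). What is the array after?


After one pass: [9, 43, 45, 46, 31, 16]


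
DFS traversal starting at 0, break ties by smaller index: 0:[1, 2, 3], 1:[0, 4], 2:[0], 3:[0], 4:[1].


DFS stack-based: start with [0]
Visit order: [0, 1, 4, 2, 3]


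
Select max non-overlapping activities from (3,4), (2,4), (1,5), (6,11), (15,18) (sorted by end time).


Greedy: pick earliest-ending, then skip overlaps.
Selected (3 activities): [(3, 4), (6, 11), (15, 18)]


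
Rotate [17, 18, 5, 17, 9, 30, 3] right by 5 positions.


Right rotate by 5: [5, 17, 9, 30, 3, 17, 18]


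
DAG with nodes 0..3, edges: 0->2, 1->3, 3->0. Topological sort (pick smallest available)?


Kahn's algorithm, process smallest node first
Order: [1, 3, 0, 2]


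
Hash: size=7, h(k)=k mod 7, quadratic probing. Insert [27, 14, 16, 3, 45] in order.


Insertions: 27->slot 6; 14->slot 0; 16->slot 2; 3->slot 3; 45->slot 4
Table: [14, None, 16, 3, 45, None, 27]


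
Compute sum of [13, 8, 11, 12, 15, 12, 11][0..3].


Prefix sums: [0, 13, 21, 32, 44, 59, 71, 82]
Sum[0..3] = prefix[4] - prefix[0] = 44 - 0 = 44


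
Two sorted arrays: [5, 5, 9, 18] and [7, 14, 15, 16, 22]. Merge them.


Compare heads, take smaller each step.
Merged: [5, 5, 7, 9, 14, 15, 16, 18, 22]


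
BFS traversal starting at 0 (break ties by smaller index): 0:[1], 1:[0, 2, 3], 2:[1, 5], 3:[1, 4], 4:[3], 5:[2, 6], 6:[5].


BFS queue: start with [0]
Visit order: [0, 1, 2, 3, 5, 4, 6]


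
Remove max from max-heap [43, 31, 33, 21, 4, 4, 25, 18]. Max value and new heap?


Max = 43
Replace root with last, heapify down
Resulting heap: [33, 31, 25, 21, 4, 4, 18]


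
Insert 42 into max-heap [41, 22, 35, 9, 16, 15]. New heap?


Append 42: [41, 22, 35, 9, 16, 15, 42]
Bubble up: swap idx 6(42) with idx 2(35); swap idx 2(42) with idx 0(41)
Result: [42, 22, 41, 9, 16, 15, 35]


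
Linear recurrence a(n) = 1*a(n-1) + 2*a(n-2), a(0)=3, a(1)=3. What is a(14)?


Build bottom-up:
...a(12)=8193, a(13)=16383, a(14)=1*16383+2*8193=32769


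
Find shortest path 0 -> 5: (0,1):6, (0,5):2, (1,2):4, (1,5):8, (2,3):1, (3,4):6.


Dijkstra from 0:
Distances: {0: 0, 1: 6, 2: 10, 3: 11, 4: 17, 5: 2}
Shortest distance to 5 = 2, path = [0, 5]


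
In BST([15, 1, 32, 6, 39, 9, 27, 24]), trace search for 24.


BST root = 15
Search for 24: compare at each node
Path: [15, 32, 27, 24]


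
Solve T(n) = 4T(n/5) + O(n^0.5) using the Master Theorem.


a=4, b=5, c=0.5. log_5(4)=0.861 > c=0.5. Case 1: O(n^log_b(a)) = O(n^0.861)
Complexity: O(n^0.861)


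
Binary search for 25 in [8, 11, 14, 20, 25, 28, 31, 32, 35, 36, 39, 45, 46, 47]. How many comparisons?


Search for 25:
[0,13] mid=6 arr[6]=31
[0,5] mid=2 arr[2]=14
[3,5] mid=4 arr[4]=25
Total: 3 comparisons


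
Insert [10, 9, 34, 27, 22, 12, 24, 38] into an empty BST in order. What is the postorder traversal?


Root = 10; build tree by BST insertion.
Postorder traversal: [9, 12, 24, 22, 27, 38, 34, 10]


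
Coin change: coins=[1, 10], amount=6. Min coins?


dp[0]=0; dp[i]=1+min(dp[i-c] for c in coins)
...dp[1]=1, dp[2]=2, dp[3]=3, dp[4]=4, dp[5]=5, dp[6]=6
Minimum coins for 6 = 6


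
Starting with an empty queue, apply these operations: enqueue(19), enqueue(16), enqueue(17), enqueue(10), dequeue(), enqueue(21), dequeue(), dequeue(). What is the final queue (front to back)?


enqueue(19) -> [19]
enqueue(16) -> [19, 16]
enqueue(17) -> [19, 16, 17]
enqueue(10) -> [19, 16, 17, 10]
dequeue() returns 19 -> [16, 17, 10]
enqueue(21) -> [16, 17, 10, 21]
dequeue() returns 16 -> [17, 10, 21]
dequeue() returns 17 -> [10, 21]
Final queue (front to back): [10, 21]


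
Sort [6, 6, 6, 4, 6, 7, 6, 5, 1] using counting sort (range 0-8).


Count array: [0, 1, 0, 0, 1, 1, 5, 1, 0]
Reconstruct: [1, 4, 5, 6, 6, 6, 6, 6, 7]


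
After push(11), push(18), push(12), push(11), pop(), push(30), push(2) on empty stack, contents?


push(11) -> [11]
push(18) -> [11, 18]
push(12) -> [11, 18, 12]
push(11) -> [11, 18, 12, 11]
pop() returns 11 -> [11, 18, 12]
push(30) -> [11, 18, 12, 30]
push(2) -> [11, 18, 12, 30, 2]
Final stack (bottom to top): [11, 18, 12, 30, 2]


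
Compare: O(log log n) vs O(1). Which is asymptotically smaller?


constant grows slower than double-logarithmic
O(1) is asymptotically smaller; O(log log n) grows faster


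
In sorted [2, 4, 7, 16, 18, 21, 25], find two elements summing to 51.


Two pointers: lo=0, hi=6
No pair sums to 51


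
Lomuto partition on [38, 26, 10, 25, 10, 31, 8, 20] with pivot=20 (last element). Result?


Elements <= 20 go left of pivot.
Result: [10, 10, 8, 20, 26, 31, 38, 25], pivot at index 3


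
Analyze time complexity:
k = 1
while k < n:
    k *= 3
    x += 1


Per nesting level: O(log n) = O(log n)
Complexity: O(log n)


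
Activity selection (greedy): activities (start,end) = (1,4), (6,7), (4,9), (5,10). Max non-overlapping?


Greedy: pick earliest-ending, then skip overlaps.
Selected (2 activities): [(1, 4), (6, 7)]


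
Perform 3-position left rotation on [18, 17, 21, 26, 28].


Left rotate by 3: [26, 28, 18, 17, 21]


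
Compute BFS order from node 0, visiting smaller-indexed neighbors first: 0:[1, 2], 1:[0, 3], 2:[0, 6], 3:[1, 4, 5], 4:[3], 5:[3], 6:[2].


BFS queue: start with [0]
Visit order: [0, 1, 2, 3, 6, 4, 5]


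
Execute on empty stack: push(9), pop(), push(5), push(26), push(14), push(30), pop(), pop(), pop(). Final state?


push(9) -> [9]
pop() returns 9 -> []
push(5) -> [5]
push(26) -> [5, 26]
push(14) -> [5, 26, 14]
push(30) -> [5, 26, 14, 30]
pop() returns 30 -> [5, 26, 14]
pop() returns 14 -> [5, 26]
pop() returns 26 -> [5]
Final stack (bottom to top): [5]


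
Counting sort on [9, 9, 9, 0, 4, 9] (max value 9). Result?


Count array: [1, 0, 0, 0, 1, 0, 0, 0, 0, 4]
Reconstruct: [0, 4, 9, 9, 9, 9]


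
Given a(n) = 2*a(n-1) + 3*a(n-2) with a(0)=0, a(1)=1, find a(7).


Build bottom-up:
...a(5)=61, a(6)=182, a(7)=2*182+3*61=547


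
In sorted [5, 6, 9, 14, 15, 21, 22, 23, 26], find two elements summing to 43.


Two pointers: lo=0, hi=8
Found pair: (21, 22) summing to 43


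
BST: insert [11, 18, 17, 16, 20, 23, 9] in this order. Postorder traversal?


Root = 11; build tree by BST insertion.
Postorder traversal: [9, 16, 17, 23, 20, 18, 11]


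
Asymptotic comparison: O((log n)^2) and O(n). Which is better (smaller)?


polylogarithmic grows slower than linear
O((log n)^2) is asymptotically smaller; O(n) grows faster


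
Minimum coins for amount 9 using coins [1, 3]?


dp[0]=0; dp[i]=1+min(dp[i-c] for c in coins)
...dp[4]=2, dp[5]=3, dp[6]=2, dp[7]=3, dp[8]=4, dp[9]=3
Minimum coins for 9 = 3


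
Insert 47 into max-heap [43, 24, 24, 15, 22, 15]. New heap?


Append 47: [43, 24, 24, 15, 22, 15, 47]
Bubble up: swap idx 6(47) with idx 2(24); swap idx 2(47) with idx 0(43)
Result: [47, 24, 43, 15, 22, 15, 24]


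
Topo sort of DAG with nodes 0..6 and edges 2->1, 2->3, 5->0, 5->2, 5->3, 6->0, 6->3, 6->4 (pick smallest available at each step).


Kahn's algorithm, process smallest node first
Order: [5, 2, 1, 6, 0, 3, 4]


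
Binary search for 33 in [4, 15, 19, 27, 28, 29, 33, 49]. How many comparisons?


Search for 33:
[0,7] mid=3 arr[3]=27
[4,7] mid=5 arr[5]=29
[6,7] mid=6 arr[6]=33
Total: 3 comparisons


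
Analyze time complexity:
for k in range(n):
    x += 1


Per nesting level: O(n) = O(n)
Complexity: O(n)


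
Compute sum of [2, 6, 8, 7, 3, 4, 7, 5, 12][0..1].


Prefix sums: [0, 2, 8, 16, 23, 26, 30, 37, 42, 54]
Sum[0..1] = prefix[2] - prefix[0] = 8 - 0 = 8


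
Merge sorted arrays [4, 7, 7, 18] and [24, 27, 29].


Compare heads, take smaller each step.
Merged: [4, 7, 7, 18, 24, 27, 29]


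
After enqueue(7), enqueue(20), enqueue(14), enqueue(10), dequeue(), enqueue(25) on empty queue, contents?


enqueue(7) -> [7]
enqueue(20) -> [7, 20]
enqueue(14) -> [7, 20, 14]
enqueue(10) -> [7, 20, 14, 10]
dequeue() returns 7 -> [20, 14, 10]
enqueue(25) -> [20, 14, 10, 25]
Final queue (front to back): [20, 14, 10, 25]


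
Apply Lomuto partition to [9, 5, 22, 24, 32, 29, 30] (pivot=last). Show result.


Elements <= 30 go left of pivot.
Result: [9, 5, 22, 24, 29, 30, 32], pivot at index 5


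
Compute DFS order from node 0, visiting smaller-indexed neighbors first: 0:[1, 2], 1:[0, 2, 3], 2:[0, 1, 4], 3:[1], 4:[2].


DFS stack-based: start with [0]
Visit order: [0, 1, 2, 4, 3]


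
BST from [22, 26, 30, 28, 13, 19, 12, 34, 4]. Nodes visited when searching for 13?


BST root = 22
Search for 13: compare at each node
Path: [22, 13]


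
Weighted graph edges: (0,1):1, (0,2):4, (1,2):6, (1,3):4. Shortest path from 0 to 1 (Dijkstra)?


Dijkstra from 0:
Distances: {0: 0, 1: 1, 2: 4, 3: 5}
Shortest distance to 1 = 1, path = [0, 1]


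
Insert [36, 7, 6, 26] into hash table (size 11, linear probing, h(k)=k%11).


Insertions: 36->slot 3; 7->slot 7; 6->slot 6; 26->slot 4
Table: [None, None, None, 36, 26, None, 6, 7, None, None, None]


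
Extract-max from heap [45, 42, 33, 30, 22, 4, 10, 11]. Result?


Max = 45
Replace root with last, heapify down
Resulting heap: [42, 30, 33, 11, 22, 4, 10]


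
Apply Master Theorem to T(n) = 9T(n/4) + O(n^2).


a=9, b=4, c=2. log_4(9)=1.585 < c=2. Case 3: O(n^c) = O(n^2)
Complexity: O(n^2)


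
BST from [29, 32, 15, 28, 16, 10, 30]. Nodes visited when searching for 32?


BST root = 29
Search for 32: compare at each node
Path: [29, 32]


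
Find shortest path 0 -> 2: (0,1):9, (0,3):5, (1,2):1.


Dijkstra from 0:
Distances: {0: 0, 1: 9, 2: 10, 3: 5}
Shortest distance to 2 = 10, path = [0, 1, 2]


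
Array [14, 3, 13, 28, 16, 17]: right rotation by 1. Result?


Right rotate by 1: [17, 14, 3, 13, 28, 16]


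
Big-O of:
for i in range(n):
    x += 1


Per nesting level: O(n) = O(n)
Complexity: O(n)


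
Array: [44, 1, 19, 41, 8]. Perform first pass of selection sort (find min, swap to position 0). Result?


After one pass: [1, 44, 19, 41, 8]


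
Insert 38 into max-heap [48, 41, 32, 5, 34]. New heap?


Append 38: [48, 41, 32, 5, 34, 38]
Bubble up: swap idx 5(38) with idx 2(32)
Result: [48, 41, 38, 5, 34, 32]


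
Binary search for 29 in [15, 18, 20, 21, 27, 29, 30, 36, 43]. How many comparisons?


Search for 29:
[0,8] mid=4 arr[4]=27
[5,8] mid=6 arr[6]=30
[5,5] mid=5 arr[5]=29
Total: 3 comparisons


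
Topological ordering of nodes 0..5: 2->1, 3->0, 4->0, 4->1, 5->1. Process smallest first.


Kahn's algorithm, process smallest node first
Order: [2, 3, 4, 0, 5, 1]


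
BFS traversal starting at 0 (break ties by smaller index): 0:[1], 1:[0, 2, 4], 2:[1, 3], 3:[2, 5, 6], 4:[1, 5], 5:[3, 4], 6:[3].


BFS queue: start with [0]
Visit order: [0, 1, 2, 4, 3, 5, 6]


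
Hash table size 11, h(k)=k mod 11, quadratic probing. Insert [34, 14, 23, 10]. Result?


Insertions: 34->slot 1; 14->slot 3; 23->slot 2; 10->slot 10
Table: [None, 34, 23, 14, None, None, None, None, None, None, 10]


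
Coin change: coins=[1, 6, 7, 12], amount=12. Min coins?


dp[0]=0; dp[i]=1+min(dp[i-c] for c in coins)
...dp[7]=1, dp[8]=2, dp[9]=3, dp[10]=4, dp[11]=5, dp[12]=1
Minimum coins for 12 = 1


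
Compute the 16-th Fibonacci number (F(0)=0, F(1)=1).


F(n)=F(n-1)+F(n-2)
...F(14)=377, F(15)=610, F(16)=987


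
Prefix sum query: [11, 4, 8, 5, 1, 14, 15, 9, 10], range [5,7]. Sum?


Prefix sums: [0, 11, 15, 23, 28, 29, 43, 58, 67, 77]
Sum[5..7] = prefix[8] - prefix[5] = 67 - 29 = 38


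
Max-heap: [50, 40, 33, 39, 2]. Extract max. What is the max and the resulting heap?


Max = 50
Replace root with last, heapify down
Resulting heap: [40, 39, 33, 2]


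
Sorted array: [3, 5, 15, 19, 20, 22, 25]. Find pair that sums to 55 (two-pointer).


Two pointers: lo=0, hi=6
No pair sums to 55


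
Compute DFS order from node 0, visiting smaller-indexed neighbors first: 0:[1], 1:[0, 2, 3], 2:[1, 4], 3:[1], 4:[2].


DFS stack-based: start with [0]
Visit order: [0, 1, 2, 4, 3]


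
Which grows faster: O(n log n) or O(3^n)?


linearithmic grows slower than exponential (base 3)
O(n log n) is asymptotically smaller; O(3^n) grows faster


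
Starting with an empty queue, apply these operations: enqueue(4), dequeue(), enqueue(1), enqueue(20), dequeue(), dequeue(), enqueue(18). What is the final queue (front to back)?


enqueue(4) -> [4]
dequeue() returns 4 -> []
enqueue(1) -> [1]
enqueue(20) -> [1, 20]
dequeue() returns 1 -> [20]
dequeue() returns 20 -> []
enqueue(18) -> [18]
Final queue (front to back): [18]


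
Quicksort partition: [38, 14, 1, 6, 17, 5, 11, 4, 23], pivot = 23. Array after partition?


Elements <= 23 go left of pivot.
Result: [14, 1, 6, 17, 5, 11, 4, 23, 38], pivot at index 7


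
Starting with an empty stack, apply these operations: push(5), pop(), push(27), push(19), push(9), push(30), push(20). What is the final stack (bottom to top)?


push(5) -> [5]
pop() returns 5 -> []
push(27) -> [27]
push(19) -> [27, 19]
push(9) -> [27, 19, 9]
push(30) -> [27, 19, 9, 30]
push(20) -> [27, 19, 9, 30, 20]
Final stack (bottom to top): [27, 19, 9, 30, 20]


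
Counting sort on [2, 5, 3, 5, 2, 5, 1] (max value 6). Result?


Count array: [0, 1, 2, 1, 0, 3, 0]
Reconstruct: [1, 2, 2, 3, 5, 5, 5]


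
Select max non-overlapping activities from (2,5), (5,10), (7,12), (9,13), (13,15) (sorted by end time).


Greedy: pick earliest-ending, then skip overlaps.
Selected (3 activities): [(2, 5), (5, 10), (13, 15)]


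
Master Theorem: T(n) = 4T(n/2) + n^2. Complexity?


a=4, b=2, c=2. log_2(4)=2 = c=2. Case 2: O(n^c log n) = O(n^2 log n)
Complexity: O(n^2 log n)


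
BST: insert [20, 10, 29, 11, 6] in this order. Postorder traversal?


Root = 20; build tree by BST insertion.
Postorder traversal: [6, 11, 10, 29, 20]


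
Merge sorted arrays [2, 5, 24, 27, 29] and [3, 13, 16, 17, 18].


Compare heads, take smaller each step.
Merged: [2, 3, 5, 13, 16, 17, 18, 24, 27, 29]


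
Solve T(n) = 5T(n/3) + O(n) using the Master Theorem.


a=5, b=3, c=1. log_3(5)=1.465 > c=1. Case 1: O(n^log_b(a)) = O(n^1.465)
Complexity: O(n^1.465)


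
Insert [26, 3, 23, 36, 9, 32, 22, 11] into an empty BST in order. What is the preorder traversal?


Root = 26; build tree by BST insertion.
Preorder traversal: [26, 3, 23, 9, 22, 11, 36, 32]


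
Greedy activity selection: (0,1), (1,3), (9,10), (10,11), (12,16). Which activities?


Greedy: pick earliest-ending, then skip overlaps.
Selected (5 activities): [(0, 1), (1, 3), (9, 10), (10, 11), (12, 16)]


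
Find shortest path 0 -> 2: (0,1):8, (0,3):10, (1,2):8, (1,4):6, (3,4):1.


Dijkstra from 0:
Distances: {0: 0, 1: 8, 2: 16, 3: 10, 4: 11}
Shortest distance to 2 = 16, path = [0, 1, 2]


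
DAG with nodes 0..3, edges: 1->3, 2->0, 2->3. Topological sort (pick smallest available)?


Kahn's algorithm, process smallest node first
Order: [1, 2, 0, 3]


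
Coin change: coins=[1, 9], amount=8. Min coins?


dp[0]=0; dp[i]=1+min(dp[i-c] for c in coins)
...dp[3]=3, dp[4]=4, dp[5]=5, dp[6]=6, dp[7]=7, dp[8]=8
Minimum coins for 8 = 8


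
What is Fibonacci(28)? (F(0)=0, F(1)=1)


F(n)=F(n-1)+F(n-2)
...F(26)=121393, F(27)=196418, F(28)=317811


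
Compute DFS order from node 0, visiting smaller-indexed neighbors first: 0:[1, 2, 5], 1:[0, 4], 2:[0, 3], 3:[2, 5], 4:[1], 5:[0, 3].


DFS stack-based: start with [0]
Visit order: [0, 1, 4, 2, 3, 5]


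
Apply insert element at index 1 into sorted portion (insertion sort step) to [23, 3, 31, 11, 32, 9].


After one pass: [3, 23, 31, 11, 32, 9]


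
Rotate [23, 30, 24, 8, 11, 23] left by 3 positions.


Left rotate by 3: [8, 11, 23, 23, 30, 24]


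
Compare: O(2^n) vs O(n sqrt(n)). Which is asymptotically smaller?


n^1.5 grows slower than exponential
O(n sqrt(n)) is asymptotically smaller; O(2^n) grows faster


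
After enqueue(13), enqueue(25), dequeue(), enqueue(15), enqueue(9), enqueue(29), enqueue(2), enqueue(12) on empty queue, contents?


enqueue(13) -> [13]
enqueue(25) -> [13, 25]
dequeue() returns 13 -> [25]
enqueue(15) -> [25, 15]
enqueue(9) -> [25, 15, 9]
enqueue(29) -> [25, 15, 9, 29]
enqueue(2) -> [25, 15, 9, 29, 2]
enqueue(12) -> [25, 15, 9, 29, 2, 12]
Final queue (front to back): [25, 15, 9, 29, 2, 12]
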